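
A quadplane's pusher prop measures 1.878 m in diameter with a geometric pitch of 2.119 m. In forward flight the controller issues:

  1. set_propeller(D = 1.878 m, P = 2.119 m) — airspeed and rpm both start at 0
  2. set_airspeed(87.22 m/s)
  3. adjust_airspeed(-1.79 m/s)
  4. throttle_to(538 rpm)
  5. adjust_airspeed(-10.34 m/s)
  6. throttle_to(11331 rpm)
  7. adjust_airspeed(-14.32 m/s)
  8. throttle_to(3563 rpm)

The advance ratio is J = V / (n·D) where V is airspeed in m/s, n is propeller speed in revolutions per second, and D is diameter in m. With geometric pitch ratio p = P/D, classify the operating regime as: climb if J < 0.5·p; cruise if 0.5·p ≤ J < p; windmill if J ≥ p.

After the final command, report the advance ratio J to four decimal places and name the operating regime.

set_propeller: D = 1.878 m, P = 2.119 m (p = P/D = 1.128328); state ← (V=0, rpm=0)
set_airspeed(87.22): V ← 87.22 m/s
adjust_airspeed(-1.79): V ← 87.22 -1.79 = 85.43 m/s
throttle_to(538): rpm ← 538
adjust_airspeed(-10.34): V ← 85.43 -10.34 = 75.09 m/s
throttle_to(11331): rpm ← 11331
adjust_airspeed(-14.32): V ← 75.09 -14.32 = 60.77 m/s
throttle_to(3563): rpm ← 3563
final state: V = 60.77 m/s, rpm = 3563 → n = rpm/60 = 59.383333 rev/s
J = V / (n·D) = 60.77 / (59.383333 × 1.878) = 0.544915
regime bands: climb J<0.5642 | cruise [0.5642, 1.1283) | windmill J≥1.1283
J = 0.5449 → climb

J = 0.5449, regime = climb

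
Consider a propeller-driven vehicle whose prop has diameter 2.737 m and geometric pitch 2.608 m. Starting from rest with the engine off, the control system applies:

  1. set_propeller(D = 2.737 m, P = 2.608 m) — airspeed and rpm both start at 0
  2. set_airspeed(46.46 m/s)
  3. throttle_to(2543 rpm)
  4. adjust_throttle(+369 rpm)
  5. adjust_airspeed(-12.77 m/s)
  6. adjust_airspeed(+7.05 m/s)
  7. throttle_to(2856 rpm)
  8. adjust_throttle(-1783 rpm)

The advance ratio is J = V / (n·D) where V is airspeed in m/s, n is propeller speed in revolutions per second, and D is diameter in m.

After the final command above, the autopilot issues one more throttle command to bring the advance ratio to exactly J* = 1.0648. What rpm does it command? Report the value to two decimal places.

rpm = 838.74

set_propeller: D = 2.737 m, P = 2.608 m (p = P/D = 0.952868); state ← (V=0, rpm=0)
set_airspeed(46.46): V ← 46.46 m/s
throttle_to(2543): rpm ← 2543
adjust_throttle(+369): rpm ← 2543 +369 = 2912
adjust_airspeed(-12.77): V ← 46.46 -12.77 = 33.69 m/s
adjust_airspeed(+7.05): V ← 33.69 +7.05 = 40.74 m/s
throttle_to(2856): rpm ← 2856
adjust_throttle(-1783): rpm ← 2856 -1783 = 1073
final state: V = 40.74 m/s, rpm = 1073 → n = rpm/60 = 17.883333 rev/s
target J* = 1.0648; solve J* = V/(n·D) for n: n = V/(J*·D) = 40.74/(1.0648 × 2.737) = 13.979067 rev/s
rpm = 60·n = 838.744017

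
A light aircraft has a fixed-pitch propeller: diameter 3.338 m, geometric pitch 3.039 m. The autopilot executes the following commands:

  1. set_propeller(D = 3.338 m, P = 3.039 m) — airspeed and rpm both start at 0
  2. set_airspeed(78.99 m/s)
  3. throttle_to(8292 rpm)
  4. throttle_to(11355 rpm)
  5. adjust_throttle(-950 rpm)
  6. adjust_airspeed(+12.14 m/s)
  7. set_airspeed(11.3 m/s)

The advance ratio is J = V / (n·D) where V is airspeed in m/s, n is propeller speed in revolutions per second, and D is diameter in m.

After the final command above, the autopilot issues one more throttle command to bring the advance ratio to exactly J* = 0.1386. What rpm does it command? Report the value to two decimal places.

rpm = 1465.48

set_propeller: D = 3.338 m, P = 3.039 m (p = P/D = 0.910425); state ← (V=0, rpm=0)
set_airspeed(78.99): V ← 78.99 m/s
throttle_to(8292): rpm ← 8292
throttle_to(11355): rpm ← 11355
adjust_throttle(-950): rpm ← 11355 -950 = 10405
adjust_airspeed(+12.14): V ← 78.99 +12.14 = 91.13 m/s
set_airspeed(11.3): V ← 11.3 m/s
final state: V = 11.3 m/s, rpm = 10405 → n = rpm/60 = 173.416667 rev/s
target J* = 0.1386; solve J* = V/(n·D) for n: n = V/(J*·D) = 11.3/(0.1386 × 3.338) = 24.424680 rev/s
rpm = 60·n = 1465.480794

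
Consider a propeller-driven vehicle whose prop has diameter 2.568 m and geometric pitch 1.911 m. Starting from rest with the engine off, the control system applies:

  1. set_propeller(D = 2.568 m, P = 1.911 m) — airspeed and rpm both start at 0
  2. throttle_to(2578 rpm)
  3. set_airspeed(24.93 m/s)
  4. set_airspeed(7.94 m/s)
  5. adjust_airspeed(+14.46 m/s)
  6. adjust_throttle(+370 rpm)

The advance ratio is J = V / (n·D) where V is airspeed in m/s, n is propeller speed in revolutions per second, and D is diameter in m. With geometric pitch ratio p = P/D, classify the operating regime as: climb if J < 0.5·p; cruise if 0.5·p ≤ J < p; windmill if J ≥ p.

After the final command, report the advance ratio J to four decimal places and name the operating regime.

set_propeller: D = 2.568 m, P = 1.911 m (p = P/D = 0.744159); state ← (V=0, rpm=0)
throttle_to(2578): rpm ← 2578
set_airspeed(24.93): V ← 24.93 m/s
set_airspeed(7.94): V ← 7.94 m/s
adjust_airspeed(+14.46): V ← 7.94 +14.46 = 22.4 m/s
adjust_throttle(+370): rpm ← 2578 +370 = 2948
final state: V = 22.4 m/s, rpm = 2948 → n = rpm/60 = 49.133333 rev/s
J = V / (n·D) = 22.4 / (49.133333 × 2.568) = 0.177532
regime bands: climb J<0.3721 | cruise [0.3721, 0.7442) | windmill J≥0.7442
J = 0.1775 → climb

J = 0.1775, regime = climb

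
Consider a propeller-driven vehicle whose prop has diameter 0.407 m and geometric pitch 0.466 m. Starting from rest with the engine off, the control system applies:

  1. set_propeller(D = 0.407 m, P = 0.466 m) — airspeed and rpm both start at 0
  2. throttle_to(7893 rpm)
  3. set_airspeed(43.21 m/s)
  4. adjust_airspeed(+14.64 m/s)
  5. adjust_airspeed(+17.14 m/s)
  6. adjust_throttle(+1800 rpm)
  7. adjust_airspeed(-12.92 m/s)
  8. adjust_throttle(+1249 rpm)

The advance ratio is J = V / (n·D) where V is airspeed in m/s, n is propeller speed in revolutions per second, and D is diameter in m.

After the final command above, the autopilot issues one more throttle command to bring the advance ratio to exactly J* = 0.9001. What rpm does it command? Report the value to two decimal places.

set_propeller: D = 0.407 m, P = 0.466 m (p = P/D = 1.144963); state ← (V=0, rpm=0)
throttle_to(7893): rpm ← 7893
set_airspeed(43.21): V ← 43.21 m/s
adjust_airspeed(+14.64): V ← 43.21 +14.64 = 57.85 m/s
adjust_airspeed(+17.14): V ← 57.85 +17.14 = 74.99 m/s
adjust_throttle(+1800): rpm ← 7893 +1800 = 9693
adjust_airspeed(-12.92): V ← 74.99 -12.92 = 62.07 m/s
adjust_throttle(+1249): rpm ← 9693 +1249 = 10942
final state: V = 62.07 m/s, rpm = 10942 → n = rpm/60 = 182.366667 rev/s
target J* = 0.9001; solve J* = V/(n·D) for n: n = V/(J*·D) = 62.07/(0.9001 × 0.407) = 169.432444 rev/s
rpm = 60·n = 10165.946617

rpm = 10165.95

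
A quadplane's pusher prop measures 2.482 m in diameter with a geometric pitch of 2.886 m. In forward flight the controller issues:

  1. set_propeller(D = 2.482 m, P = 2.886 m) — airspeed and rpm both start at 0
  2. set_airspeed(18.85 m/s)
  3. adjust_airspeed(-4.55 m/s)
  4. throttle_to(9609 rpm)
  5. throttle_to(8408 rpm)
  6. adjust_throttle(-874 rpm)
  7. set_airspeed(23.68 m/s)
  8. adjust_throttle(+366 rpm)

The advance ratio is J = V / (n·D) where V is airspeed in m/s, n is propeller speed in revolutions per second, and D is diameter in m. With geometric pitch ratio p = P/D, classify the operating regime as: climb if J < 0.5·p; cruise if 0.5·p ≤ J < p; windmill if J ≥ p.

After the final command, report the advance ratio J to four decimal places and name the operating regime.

set_propeller: D = 2.482 m, P = 2.886 m (p = P/D = 1.162772); state ← (V=0, rpm=0)
set_airspeed(18.85): V ← 18.85 m/s
adjust_airspeed(-4.55): V ← 18.85 -4.55 = 14.3 m/s
throttle_to(9609): rpm ← 9609
throttle_to(8408): rpm ← 8408
adjust_throttle(-874): rpm ← 8408 -874 = 7534
set_airspeed(23.68): V ← 23.68 m/s
adjust_throttle(+366): rpm ← 7534 +366 = 7900
final state: V = 23.68 m/s, rpm = 7900 → n = rpm/60 = 131.666667 rev/s
J = V / (n·D) = 23.68 / (131.666667 × 2.482) = 0.072461
regime bands: climb J<0.5814 | cruise [0.5814, 1.1628) | windmill J≥1.1628
J = 0.0725 → climb

J = 0.0725, regime = climb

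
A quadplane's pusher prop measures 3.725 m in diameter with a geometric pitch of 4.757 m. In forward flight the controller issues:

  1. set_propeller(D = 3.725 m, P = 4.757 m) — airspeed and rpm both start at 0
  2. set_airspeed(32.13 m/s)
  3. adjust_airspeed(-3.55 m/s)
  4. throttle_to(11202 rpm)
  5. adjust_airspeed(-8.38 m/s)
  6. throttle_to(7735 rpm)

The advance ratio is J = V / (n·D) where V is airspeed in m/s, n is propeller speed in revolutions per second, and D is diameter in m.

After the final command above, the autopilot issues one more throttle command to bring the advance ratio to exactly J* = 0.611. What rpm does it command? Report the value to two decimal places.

set_propeller: D = 3.725 m, P = 4.757 m (p = P/D = 1.277047); state ← (V=0, rpm=0)
set_airspeed(32.13): V ← 32.13 m/s
adjust_airspeed(-3.55): V ← 32.13 -3.55 = 28.58 m/s
throttle_to(11202): rpm ← 11202
adjust_airspeed(-8.38): V ← 28.58 -8.38 = 20.2 m/s
throttle_to(7735): rpm ← 7735
final state: V = 20.2 m/s, rpm = 7735 → n = rpm/60 = 128.916667 rev/s
target J* = 0.611; solve J* = V/(n·D) for n: n = V/(J*·D) = 20.2/(0.611 × 3.725) = 8.875317 rev/s
rpm = 60·n = 532.519030

rpm = 532.52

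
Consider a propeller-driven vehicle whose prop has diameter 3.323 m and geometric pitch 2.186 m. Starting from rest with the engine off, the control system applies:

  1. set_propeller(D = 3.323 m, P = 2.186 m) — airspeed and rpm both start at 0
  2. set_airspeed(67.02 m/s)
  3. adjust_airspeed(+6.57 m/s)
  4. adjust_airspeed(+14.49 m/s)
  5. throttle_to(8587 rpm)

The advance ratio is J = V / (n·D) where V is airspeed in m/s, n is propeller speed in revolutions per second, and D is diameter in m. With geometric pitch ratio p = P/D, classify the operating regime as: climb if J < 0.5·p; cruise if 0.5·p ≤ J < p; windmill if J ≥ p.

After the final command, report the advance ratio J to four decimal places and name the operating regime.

J = 0.1852, regime = climb

set_propeller: D = 3.323 m, P = 2.186 m (p = P/D = 0.657839); state ← (V=0, rpm=0)
set_airspeed(67.02): V ← 67.02 m/s
adjust_airspeed(+6.57): V ← 67.02 +6.57 = 73.59 m/s
adjust_airspeed(+14.49): V ← 73.59 +14.49 = 88.08 m/s
throttle_to(8587): rpm ← 8587
final state: V = 88.08 m/s, rpm = 8587 → n = rpm/60 = 143.116667 rev/s
J = V / (n·D) = 88.08 / (143.116667 × 3.323) = 0.185207
regime bands: climb J<0.3289 | cruise [0.3289, 0.6578) | windmill J≥0.6578
J = 0.1852 → climb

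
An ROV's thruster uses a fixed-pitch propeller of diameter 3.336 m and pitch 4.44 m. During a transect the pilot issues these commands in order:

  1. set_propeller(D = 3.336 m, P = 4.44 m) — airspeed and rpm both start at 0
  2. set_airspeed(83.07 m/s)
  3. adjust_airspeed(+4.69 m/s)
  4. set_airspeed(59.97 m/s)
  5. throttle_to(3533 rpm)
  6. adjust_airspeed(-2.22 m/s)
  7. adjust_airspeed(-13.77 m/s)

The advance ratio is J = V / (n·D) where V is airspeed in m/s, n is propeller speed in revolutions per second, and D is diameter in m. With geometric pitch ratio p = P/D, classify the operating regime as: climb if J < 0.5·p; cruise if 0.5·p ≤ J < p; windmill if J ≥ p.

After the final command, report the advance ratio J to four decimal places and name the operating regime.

set_propeller: D = 3.336 m, P = 4.44 m (p = P/D = 1.330935); state ← (V=0, rpm=0)
set_airspeed(83.07): V ← 83.07 m/s
adjust_airspeed(+4.69): V ← 83.07 +4.69 = 87.76 m/s
set_airspeed(59.97): V ← 59.97 m/s
throttle_to(3533): rpm ← 3533
adjust_airspeed(-2.22): V ← 59.97 -2.22 = 57.75 m/s
adjust_airspeed(-13.77): V ← 57.75 -13.77 = 43.98 m/s
final state: V = 43.98 m/s, rpm = 3533 → n = rpm/60 = 58.883333 rev/s
J = V / (n·D) = 43.98 / (58.883333 × 3.336) = 0.223891
regime bands: climb J<0.6655 | cruise [0.6655, 1.3309) | windmill J≥1.3309
J = 0.2239 → climb

J = 0.2239, regime = climb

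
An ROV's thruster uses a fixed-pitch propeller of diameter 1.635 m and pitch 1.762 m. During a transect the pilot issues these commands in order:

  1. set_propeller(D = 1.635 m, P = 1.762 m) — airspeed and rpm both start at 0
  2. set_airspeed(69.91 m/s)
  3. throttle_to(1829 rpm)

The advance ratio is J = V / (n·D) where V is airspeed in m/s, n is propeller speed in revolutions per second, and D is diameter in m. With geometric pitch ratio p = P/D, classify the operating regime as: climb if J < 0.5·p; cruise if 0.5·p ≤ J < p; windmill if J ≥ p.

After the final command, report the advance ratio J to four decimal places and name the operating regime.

J = 1.4027, regime = windmill

set_propeller: D = 1.635 m, P = 1.762 m (p = P/D = 1.077676); state ← (V=0, rpm=0)
set_airspeed(69.91): V ← 69.91 m/s
throttle_to(1829): rpm ← 1829
final state: V = 69.91 m/s, rpm = 1829 → n = rpm/60 = 30.483333 rev/s
J = V / (n·D) = 69.91 / (30.483333 × 1.635) = 1.402682
regime bands: climb J<0.5388 | cruise [0.5388, 1.0777) | windmill J≥1.0777
J = 1.4027 → windmill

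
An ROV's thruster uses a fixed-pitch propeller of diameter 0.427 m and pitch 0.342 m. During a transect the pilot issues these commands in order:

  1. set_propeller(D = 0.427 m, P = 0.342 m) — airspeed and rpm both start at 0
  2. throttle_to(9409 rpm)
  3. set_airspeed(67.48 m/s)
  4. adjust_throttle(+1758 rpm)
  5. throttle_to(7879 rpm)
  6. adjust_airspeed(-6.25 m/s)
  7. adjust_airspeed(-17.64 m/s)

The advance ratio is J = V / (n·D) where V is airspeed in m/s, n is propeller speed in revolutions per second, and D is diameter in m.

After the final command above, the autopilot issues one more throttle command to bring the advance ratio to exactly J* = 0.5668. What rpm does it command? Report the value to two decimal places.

set_propeller: D = 0.427 m, P = 0.342 m (p = P/D = 0.800937); state ← (V=0, rpm=0)
throttle_to(9409): rpm ← 9409
set_airspeed(67.48): V ← 67.48 m/s
adjust_throttle(+1758): rpm ← 9409 +1758 = 11167
throttle_to(7879): rpm ← 7879
adjust_airspeed(-6.25): V ← 67.48 -6.25 = 61.23 m/s
adjust_airspeed(-17.64): V ← 61.23 -17.64 = 43.59 m/s
final state: V = 43.59 m/s, rpm = 7879 → n = rpm/60 = 131.316667 rev/s
target J* = 0.5668; solve J* = V/(n·D) for n: n = V/(J*·D) = 43.59/(0.5668 × 0.427) = 180.106403 rev/s
rpm = 60·n = 10806.384171

rpm = 10806.38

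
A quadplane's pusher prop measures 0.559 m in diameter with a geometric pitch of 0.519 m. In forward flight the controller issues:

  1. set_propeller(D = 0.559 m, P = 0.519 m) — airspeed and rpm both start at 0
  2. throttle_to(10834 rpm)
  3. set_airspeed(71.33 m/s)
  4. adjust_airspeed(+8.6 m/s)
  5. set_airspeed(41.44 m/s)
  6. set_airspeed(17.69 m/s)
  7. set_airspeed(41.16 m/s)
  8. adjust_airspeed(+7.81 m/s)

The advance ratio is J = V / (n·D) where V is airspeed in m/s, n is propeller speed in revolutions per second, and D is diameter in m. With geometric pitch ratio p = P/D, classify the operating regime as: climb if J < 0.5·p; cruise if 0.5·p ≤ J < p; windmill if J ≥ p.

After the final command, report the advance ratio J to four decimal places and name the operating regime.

J = 0.4852, regime = cruise

set_propeller: D = 0.559 m, P = 0.519 m (p = P/D = 0.928444); state ← (V=0, rpm=0)
throttle_to(10834): rpm ← 10834
set_airspeed(71.33): V ← 71.33 m/s
adjust_airspeed(+8.6): V ← 71.33 +8.6 = 79.93 m/s
set_airspeed(41.44): V ← 41.44 m/s
set_airspeed(17.69): V ← 17.69 m/s
set_airspeed(41.16): V ← 41.16 m/s
adjust_airspeed(+7.81): V ← 41.16 +7.81 = 48.97 m/s
final state: V = 48.97 m/s, rpm = 10834 → n = rpm/60 = 180.566667 rev/s
J = V / (n·D) = 48.97 / (180.566667 × 0.559) = 0.485155
regime bands: climb J<0.4642 | cruise [0.4642, 0.9284) | windmill J≥0.9284
J = 0.4852 → cruise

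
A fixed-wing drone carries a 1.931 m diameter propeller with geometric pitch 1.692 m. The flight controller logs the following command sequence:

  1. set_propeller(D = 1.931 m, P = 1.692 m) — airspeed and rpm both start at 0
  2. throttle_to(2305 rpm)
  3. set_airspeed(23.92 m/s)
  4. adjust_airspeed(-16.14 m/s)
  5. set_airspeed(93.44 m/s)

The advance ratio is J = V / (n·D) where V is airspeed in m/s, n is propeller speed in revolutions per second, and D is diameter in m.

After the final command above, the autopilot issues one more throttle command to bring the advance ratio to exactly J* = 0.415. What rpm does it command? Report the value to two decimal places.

set_propeller: D = 1.931 m, P = 1.692 m (p = P/D = 0.876230); state ← (V=0, rpm=0)
throttle_to(2305): rpm ← 2305
set_airspeed(23.92): V ← 23.92 m/s
adjust_airspeed(-16.14): V ← 23.92 -16.14 = 7.78 m/s
set_airspeed(93.44): V ← 93.44 m/s
final state: V = 93.44 m/s, rpm = 2305 → n = rpm/60 = 38.416667 rev/s
target J* = 0.415; solve J* = V/(n·D) for n: n = V/(J*·D) = 93.44/(0.415 × 1.931) = 116.601049 rev/s
rpm = 60·n = 6996.062968

rpm = 6996.06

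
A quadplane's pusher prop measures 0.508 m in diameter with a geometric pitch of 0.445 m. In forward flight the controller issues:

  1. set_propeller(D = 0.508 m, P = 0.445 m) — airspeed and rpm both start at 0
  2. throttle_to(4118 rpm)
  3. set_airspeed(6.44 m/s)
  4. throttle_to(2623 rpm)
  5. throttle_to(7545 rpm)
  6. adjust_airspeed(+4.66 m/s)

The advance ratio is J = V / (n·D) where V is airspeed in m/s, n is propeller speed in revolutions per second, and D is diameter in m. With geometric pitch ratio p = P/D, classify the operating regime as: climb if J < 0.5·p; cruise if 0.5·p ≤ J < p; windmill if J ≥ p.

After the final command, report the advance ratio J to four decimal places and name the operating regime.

J = 0.1738, regime = climb

set_propeller: D = 0.508 m, P = 0.445 m (p = P/D = 0.875984); state ← (V=0, rpm=0)
throttle_to(4118): rpm ← 4118
set_airspeed(6.44): V ← 6.44 m/s
throttle_to(2623): rpm ← 2623
throttle_to(7545): rpm ← 7545
adjust_airspeed(+4.66): V ← 6.44 +4.66 = 11.1 m/s
final state: V = 11.1 m/s, rpm = 7545 → n = rpm/60 = 125.750000 rev/s
J = V / (n·D) = 11.1 / (125.750000 × 0.508) = 0.173761
regime bands: climb J<0.4380 | cruise [0.4380, 0.8760) | windmill J≥0.8760
J = 0.1738 → climb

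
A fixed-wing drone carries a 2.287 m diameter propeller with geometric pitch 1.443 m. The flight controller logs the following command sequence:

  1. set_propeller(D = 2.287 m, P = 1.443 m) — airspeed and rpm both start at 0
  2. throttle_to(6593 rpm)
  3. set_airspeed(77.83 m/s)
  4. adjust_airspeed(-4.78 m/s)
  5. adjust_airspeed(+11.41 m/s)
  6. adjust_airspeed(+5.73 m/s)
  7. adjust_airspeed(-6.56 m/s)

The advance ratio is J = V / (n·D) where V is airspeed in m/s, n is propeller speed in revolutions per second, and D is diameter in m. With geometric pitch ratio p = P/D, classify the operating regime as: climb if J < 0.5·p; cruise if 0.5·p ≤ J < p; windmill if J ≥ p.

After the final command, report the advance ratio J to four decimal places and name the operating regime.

J = 0.3328, regime = cruise

set_propeller: D = 2.287 m, P = 1.443 m (p = P/D = 0.630958); state ← (V=0, rpm=0)
throttle_to(6593): rpm ← 6593
set_airspeed(77.83): V ← 77.83 m/s
adjust_airspeed(-4.78): V ← 77.83 -4.78 = 73.05 m/s
adjust_airspeed(+11.41): V ← 73.05 +11.41 = 84.46 m/s
adjust_airspeed(+5.73): V ← 84.46 +5.73 = 90.19 m/s
adjust_airspeed(-6.56): V ← 90.19 -6.56 = 83.63 m/s
final state: V = 83.63 m/s, rpm = 6593 → n = rpm/60 = 109.883333 rev/s
J = V / (n·D) = 83.63 / (109.883333 × 2.287) = 0.332785
regime bands: climb J<0.3155 | cruise [0.3155, 0.6310) | windmill J≥0.6310
J = 0.3328 → cruise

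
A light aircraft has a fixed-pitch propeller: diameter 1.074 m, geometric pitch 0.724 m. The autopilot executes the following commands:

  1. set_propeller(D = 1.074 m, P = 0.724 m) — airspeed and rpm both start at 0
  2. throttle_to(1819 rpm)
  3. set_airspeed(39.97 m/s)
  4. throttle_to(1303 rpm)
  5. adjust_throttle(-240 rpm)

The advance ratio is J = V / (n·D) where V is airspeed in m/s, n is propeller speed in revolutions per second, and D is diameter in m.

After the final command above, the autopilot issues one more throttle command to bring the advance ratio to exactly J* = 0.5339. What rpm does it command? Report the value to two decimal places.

rpm = 4182.36

set_propeller: D = 1.074 m, P = 0.724 m (p = P/D = 0.674115); state ← (V=0, rpm=0)
throttle_to(1819): rpm ← 1819
set_airspeed(39.97): V ← 39.97 m/s
throttle_to(1303): rpm ← 1303
adjust_throttle(-240): rpm ← 1303 -240 = 1063
final state: V = 39.97 m/s, rpm = 1063 → n = rpm/60 = 17.716667 rev/s
target J* = 0.5339; solve J* = V/(n·D) for n: n = V/(J*·D) = 39.97/(0.5339 × 1.074) = 69.705965 rev/s
rpm = 60·n = 4182.357921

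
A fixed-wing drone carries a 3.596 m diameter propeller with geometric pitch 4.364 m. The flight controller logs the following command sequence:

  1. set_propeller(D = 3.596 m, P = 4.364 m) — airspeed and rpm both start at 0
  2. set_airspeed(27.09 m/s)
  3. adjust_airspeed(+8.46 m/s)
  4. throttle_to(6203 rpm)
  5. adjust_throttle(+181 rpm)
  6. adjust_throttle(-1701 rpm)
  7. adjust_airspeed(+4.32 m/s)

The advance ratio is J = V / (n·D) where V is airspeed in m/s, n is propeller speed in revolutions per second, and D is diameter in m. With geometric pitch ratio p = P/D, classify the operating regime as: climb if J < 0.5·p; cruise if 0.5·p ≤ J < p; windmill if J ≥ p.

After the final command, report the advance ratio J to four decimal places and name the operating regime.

J = 0.1421, regime = climb

set_propeller: D = 3.596 m, P = 4.364 m (p = P/D = 1.213571); state ← (V=0, rpm=0)
set_airspeed(27.09): V ← 27.09 m/s
adjust_airspeed(+8.46): V ← 27.09 +8.46 = 35.55 m/s
throttle_to(6203): rpm ← 6203
adjust_throttle(+181): rpm ← 6203 +181 = 6384
adjust_throttle(-1701): rpm ← 6384 -1701 = 4683
adjust_airspeed(+4.32): V ← 35.55 +4.32 = 39.87 m/s
final state: V = 39.87 m/s, rpm = 4683 → n = rpm/60 = 78.050000 rev/s
J = V / (n·D) = 39.87 / (78.050000 × 3.596) = 0.142054
regime bands: climb J<0.6068 | cruise [0.6068, 1.2136) | windmill J≥1.2136
J = 0.1421 → climb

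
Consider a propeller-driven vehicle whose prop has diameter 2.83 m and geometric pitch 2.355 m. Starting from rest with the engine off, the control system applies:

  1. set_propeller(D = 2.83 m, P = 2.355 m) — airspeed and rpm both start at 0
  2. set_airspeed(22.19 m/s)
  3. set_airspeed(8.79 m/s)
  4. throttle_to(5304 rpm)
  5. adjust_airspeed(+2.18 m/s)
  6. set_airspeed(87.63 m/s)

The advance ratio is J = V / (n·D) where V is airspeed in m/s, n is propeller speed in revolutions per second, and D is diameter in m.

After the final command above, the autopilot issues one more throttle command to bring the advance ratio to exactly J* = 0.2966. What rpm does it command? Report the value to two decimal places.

rpm = 6263.92

set_propeller: D = 2.83 m, P = 2.355 m (p = P/D = 0.832155); state ← (V=0, rpm=0)
set_airspeed(22.19): V ← 22.19 m/s
set_airspeed(8.79): V ← 8.79 m/s
throttle_to(5304): rpm ← 5304
adjust_airspeed(+2.18): V ← 8.79 +2.18 = 10.97 m/s
set_airspeed(87.63): V ← 87.63 m/s
final state: V = 87.63 m/s, rpm = 5304 → n = rpm/60 = 88.400000 rev/s
target J* = 0.2966; solve J* = V/(n·D) for n: n = V/(J*·D) = 87.63/(0.2966 × 2.83) = 104.398733 rev/s
rpm = 60·n = 6263.924001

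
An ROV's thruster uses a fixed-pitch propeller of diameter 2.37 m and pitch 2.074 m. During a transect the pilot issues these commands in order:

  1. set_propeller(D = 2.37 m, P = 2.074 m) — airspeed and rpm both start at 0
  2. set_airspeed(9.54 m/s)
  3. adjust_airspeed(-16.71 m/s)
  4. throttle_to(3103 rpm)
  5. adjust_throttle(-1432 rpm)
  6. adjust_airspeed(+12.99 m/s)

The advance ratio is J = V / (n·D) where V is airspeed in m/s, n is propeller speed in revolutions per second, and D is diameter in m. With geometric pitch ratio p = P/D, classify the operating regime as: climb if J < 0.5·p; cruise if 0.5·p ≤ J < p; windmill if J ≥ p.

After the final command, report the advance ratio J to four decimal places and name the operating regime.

J = 0.0882, regime = climb

set_propeller: D = 2.37 m, P = 2.074 m (p = P/D = 0.875105); state ← (V=0, rpm=0)
set_airspeed(9.54): V ← 9.54 m/s
adjust_airspeed(-16.71): V ← 9.54 -16.71 = -7.17 m/s
throttle_to(3103): rpm ← 3103
adjust_throttle(-1432): rpm ← 3103 -1432 = 1671
adjust_airspeed(+12.99): V ← -7.17 +12.99 = 5.82 m/s
final state: V = 5.82 m/s, rpm = 1671 → n = rpm/60 = 27.850000 rev/s
J = V / (n·D) = 5.82 / (27.850000 × 2.37) = 0.088176
regime bands: climb J<0.4376 | cruise [0.4376, 0.8751) | windmill J≥0.8751
J = 0.0882 → climb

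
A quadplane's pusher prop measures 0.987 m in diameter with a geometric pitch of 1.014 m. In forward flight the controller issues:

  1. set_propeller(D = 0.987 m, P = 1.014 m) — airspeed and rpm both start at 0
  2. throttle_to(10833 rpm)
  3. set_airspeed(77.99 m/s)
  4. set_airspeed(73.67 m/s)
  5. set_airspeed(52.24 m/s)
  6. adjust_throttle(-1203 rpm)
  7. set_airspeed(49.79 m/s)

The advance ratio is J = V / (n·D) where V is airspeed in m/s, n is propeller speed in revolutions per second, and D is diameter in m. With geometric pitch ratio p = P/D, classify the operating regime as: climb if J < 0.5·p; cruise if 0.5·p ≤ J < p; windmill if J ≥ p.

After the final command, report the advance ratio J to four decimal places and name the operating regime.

set_propeller: D = 0.987 m, P = 1.014 m (p = P/D = 1.027356); state ← (V=0, rpm=0)
throttle_to(10833): rpm ← 10833
set_airspeed(77.99): V ← 77.99 m/s
set_airspeed(73.67): V ← 73.67 m/s
set_airspeed(52.24): V ← 52.24 m/s
adjust_throttle(-1203): rpm ← 10833 -1203 = 9630
set_airspeed(49.79): V ← 49.79 m/s
final state: V = 49.79 m/s, rpm = 9630 → n = rpm/60 = 160.500000 rev/s
J = V / (n·D) = 49.79 / (160.500000 × 0.987) = 0.314304
regime bands: climb J<0.5137 | cruise [0.5137, 1.0274) | windmill J≥1.0274
J = 0.3143 → climb

J = 0.3143, regime = climb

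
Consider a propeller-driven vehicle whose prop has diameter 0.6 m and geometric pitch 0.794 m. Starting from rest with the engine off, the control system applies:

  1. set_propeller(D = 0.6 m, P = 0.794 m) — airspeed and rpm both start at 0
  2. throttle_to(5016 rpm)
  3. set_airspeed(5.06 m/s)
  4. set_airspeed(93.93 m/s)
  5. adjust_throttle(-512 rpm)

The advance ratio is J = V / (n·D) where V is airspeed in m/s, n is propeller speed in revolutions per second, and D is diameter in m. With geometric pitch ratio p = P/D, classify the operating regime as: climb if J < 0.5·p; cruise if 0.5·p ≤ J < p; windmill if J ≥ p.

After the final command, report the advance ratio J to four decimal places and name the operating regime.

J = 2.0855, regime = windmill

set_propeller: D = 0.6 m, P = 0.794 m (p = P/D = 1.323333); state ← (V=0, rpm=0)
throttle_to(5016): rpm ← 5016
set_airspeed(5.06): V ← 5.06 m/s
set_airspeed(93.93): V ← 93.93 m/s
adjust_throttle(-512): rpm ← 5016 -512 = 4504
final state: V = 93.93 m/s, rpm = 4504 → n = rpm/60 = 75.066667 rev/s
J = V / (n·D) = 93.93 / (75.066667 × 0.6) = 2.085480
regime bands: climb J<0.6617 | cruise [0.6617, 1.3233) | windmill J≥1.3233
J = 2.0855 → windmill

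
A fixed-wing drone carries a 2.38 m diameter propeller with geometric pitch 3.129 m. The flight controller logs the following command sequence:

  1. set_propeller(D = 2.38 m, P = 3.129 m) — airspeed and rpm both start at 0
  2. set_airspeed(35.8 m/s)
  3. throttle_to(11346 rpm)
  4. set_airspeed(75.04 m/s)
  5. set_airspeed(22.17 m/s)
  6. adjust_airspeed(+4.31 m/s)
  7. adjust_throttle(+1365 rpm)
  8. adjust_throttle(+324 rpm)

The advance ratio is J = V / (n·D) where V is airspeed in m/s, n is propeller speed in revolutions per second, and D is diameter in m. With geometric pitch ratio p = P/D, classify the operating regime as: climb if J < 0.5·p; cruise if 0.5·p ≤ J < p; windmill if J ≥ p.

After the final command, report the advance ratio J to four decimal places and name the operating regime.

set_propeller: D = 2.38 m, P = 3.129 m (p = P/D = 1.314706); state ← (V=0, rpm=0)
set_airspeed(35.8): V ← 35.8 m/s
throttle_to(11346): rpm ← 11346
set_airspeed(75.04): V ← 75.04 m/s
set_airspeed(22.17): V ← 22.17 m/s
adjust_airspeed(+4.31): V ← 22.17 +4.31 = 26.48 m/s
adjust_throttle(+1365): rpm ← 11346 +1365 = 12711
adjust_throttle(+324): rpm ← 12711 +324 = 13035
final state: V = 26.48 m/s, rpm = 13035 → n = rpm/60 = 217.250000 rev/s
J = V / (n·D) = 26.48 / (217.250000 × 2.38) = 0.051213
regime bands: climb J<0.6574 | cruise [0.6574, 1.3147) | windmill J≥1.3147
J = 0.0512 → climb

J = 0.0512, regime = climb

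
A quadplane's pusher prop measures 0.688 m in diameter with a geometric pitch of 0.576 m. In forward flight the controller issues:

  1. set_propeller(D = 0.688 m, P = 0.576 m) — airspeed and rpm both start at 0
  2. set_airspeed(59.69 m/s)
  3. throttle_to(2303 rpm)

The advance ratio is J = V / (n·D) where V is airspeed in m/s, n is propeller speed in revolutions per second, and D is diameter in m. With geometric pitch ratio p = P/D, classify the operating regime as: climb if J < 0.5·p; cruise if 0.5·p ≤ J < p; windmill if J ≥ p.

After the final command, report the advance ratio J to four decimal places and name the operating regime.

set_propeller: D = 0.688 m, P = 0.576 m (p = P/D = 0.837209); state ← (V=0, rpm=0)
set_airspeed(59.69): V ← 59.69 m/s
throttle_to(2303): rpm ← 2303
final state: V = 59.69 m/s, rpm = 2303 → n = rpm/60 = 38.383333 rev/s
J = V / (n·D) = 59.69 / (38.383333 × 0.688) = 2.260323
regime bands: climb J<0.4186 | cruise [0.4186, 0.8372) | windmill J≥0.8372
J = 2.2603 → windmill

J = 2.2603, regime = windmill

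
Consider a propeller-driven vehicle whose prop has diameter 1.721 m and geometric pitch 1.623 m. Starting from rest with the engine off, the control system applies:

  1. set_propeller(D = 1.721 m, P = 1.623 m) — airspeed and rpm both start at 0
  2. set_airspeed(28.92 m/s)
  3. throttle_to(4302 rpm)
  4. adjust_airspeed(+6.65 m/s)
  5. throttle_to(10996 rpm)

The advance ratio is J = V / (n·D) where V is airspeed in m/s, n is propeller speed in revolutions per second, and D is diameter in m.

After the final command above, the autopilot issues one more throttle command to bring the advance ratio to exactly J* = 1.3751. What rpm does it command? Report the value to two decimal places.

rpm = 901.82

set_propeller: D = 1.721 m, P = 1.623 m (p = P/D = 0.943056); state ← (V=0, rpm=0)
set_airspeed(28.92): V ← 28.92 m/s
throttle_to(4302): rpm ← 4302
adjust_airspeed(+6.65): V ← 28.92 +6.65 = 35.57 m/s
throttle_to(10996): rpm ← 10996
final state: V = 35.57 m/s, rpm = 10996 → n = rpm/60 = 183.266667 rev/s
target J* = 1.3751; solve J* = V/(n·D) for n: n = V/(J*·D) = 35.57/(1.3751 × 1.721) = 15.030337 rev/s
rpm = 60·n = 901.820209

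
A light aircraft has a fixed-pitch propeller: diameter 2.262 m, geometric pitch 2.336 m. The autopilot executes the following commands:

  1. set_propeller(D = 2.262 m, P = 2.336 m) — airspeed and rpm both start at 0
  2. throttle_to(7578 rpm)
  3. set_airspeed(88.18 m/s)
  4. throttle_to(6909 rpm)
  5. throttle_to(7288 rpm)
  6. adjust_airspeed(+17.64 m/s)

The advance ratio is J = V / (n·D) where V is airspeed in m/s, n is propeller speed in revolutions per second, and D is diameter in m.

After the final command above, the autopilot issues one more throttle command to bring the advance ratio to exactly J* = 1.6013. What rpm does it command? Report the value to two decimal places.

rpm = 1752.89

set_propeller: D = 2.262 m, P = 2.336 m (p = P/D = 1.032714); state ← (V=0, rpm=0)
throttle_to(7578): rpm ← 7578
set_airspeed(88.18): V ← 88.18 m/s
throttle_to(6909): rpm ← 6909
throttle_to(7288): rpm ← 7288
adjust_airspeed(+17.64): V ← 88.18 +17.64 = 105.82 m/s
final state: V = 105.82 m/s, rpm = 7288 → n = rpm/60 = 121.466667 rev/s
target J* = 1.6013; solve J* = V/(n·D) for n: n = V/(J*·D) = 105.82/(1.6013 × 2.262) = 29.214769 rev/s
rpm = 60·n = 1752.886125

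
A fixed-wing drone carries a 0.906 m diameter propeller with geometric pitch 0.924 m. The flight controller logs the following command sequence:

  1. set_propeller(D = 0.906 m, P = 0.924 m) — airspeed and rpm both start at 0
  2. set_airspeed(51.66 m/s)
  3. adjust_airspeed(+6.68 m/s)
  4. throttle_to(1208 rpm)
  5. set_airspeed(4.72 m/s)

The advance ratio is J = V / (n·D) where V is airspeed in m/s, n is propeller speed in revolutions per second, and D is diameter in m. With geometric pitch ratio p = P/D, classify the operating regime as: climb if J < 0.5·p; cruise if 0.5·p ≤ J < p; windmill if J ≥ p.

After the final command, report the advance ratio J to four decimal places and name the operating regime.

set_propeller: D = 0.906 m, P = 0.924 m (p = P/D = 1.019868); state ← (V=0, rpm=0)
set_airspeed(51.66): V ← 51.66 m/s
adjust_airspeed(+6.68): V ← 51.66 +6.68 = 58.34 m/s
throttle_to(1208): rpm ← 1208
set_airspeed(4.72): V ← 4.72 m/s
final state: V = 4.72 m/s, rpm = 1208 → n = rpm/60 = 20.133333 rev/s
J = V / (n·D) = 4.72 / (20.133333 × 0.906) = 0.258761
regime bands: climb J<0.5099 | cruise [0.5099, 1.0199) | windmill J≥1.0199
J = 0.2588 → climb

J = 0.2588, regime = climb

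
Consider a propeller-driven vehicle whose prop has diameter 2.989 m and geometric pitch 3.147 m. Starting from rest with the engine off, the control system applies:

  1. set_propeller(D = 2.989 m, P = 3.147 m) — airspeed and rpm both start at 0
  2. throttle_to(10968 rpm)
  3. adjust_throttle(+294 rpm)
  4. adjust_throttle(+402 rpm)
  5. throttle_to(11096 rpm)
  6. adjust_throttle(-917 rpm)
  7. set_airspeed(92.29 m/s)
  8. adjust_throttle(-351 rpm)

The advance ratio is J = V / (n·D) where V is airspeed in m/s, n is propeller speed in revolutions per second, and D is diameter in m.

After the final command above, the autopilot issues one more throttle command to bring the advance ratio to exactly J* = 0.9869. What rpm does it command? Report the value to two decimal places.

rpm = 1877.18

set_propeller: D = 2.989 m, P = 3.147 m (p = P/D = 1.052860); state ← (V=0, rpm=0)
throttle_to(10968): rpm ← 10968
adjust_throttle(+294): rpm ← 10968 +294 = 11262
adjust_throttle(+402): rpm ← 11262 +402 = 11664
throttle_to(11096): rpm ← 11096
adjust_throttle(-917): rpm ← 11096 -917 = 10179
set_airspeed(92.29): V ← 92.29 m/s
adjust_throttle(-351): rpm ← 10179 -351 = 9828
final state: V = 92.29 m/s, rpm = 9828 → n = rpm/60 = 163.800000 rev/s
target J* = 0.9869; solve J* = V/(n·D) for n: n = V/(J*·D) = 92.29/(0.9869 × 2.989) = 31.286399 rev/s
rpm = 60·n = 1877.183950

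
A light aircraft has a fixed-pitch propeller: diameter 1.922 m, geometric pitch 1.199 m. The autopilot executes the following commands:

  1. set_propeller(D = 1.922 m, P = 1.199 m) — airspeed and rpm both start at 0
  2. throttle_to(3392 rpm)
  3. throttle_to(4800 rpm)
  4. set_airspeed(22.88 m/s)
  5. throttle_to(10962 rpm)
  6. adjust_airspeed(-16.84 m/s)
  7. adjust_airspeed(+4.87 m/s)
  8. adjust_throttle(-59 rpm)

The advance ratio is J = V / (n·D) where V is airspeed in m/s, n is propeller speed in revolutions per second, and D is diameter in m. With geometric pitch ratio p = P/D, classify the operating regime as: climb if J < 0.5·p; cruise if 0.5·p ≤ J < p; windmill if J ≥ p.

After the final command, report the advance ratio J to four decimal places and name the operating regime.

set_propeller: D = 1.922 m, P = 1.199 m (p = P/D = 0.623829); state ← (V=0, rpm=0)
throttle_to(3392): rpm ← 3392
throttle_to(4800): rpm ← 4800
set_airspeed(22.88): V ← 22.88 m/s
throttle_to(10962): rpm ← 10962
adjust_airspeed(-16.84): V ← 22.88 -16.84 = 6.04 m/s
adjust_airspeed(+4.87): V ← 6.04 +4.87 = 10.91 m/s
adjust_throttle(-59): rpm ← 10962 -59 = 10903
final state: V = 10.91 m/s, rpm = 10903 → n = rpm/60 = 181.716667 rev/s
J = V / (n·D) = 10.91 / (181.716667 × 1.922) = 0.031238
regime bands: climb J<0.3119 | cruise [0.3119, 0.6238) | windmill J≥0.6238
J = 0.0312 → climb

J = 0.0312, regime = climb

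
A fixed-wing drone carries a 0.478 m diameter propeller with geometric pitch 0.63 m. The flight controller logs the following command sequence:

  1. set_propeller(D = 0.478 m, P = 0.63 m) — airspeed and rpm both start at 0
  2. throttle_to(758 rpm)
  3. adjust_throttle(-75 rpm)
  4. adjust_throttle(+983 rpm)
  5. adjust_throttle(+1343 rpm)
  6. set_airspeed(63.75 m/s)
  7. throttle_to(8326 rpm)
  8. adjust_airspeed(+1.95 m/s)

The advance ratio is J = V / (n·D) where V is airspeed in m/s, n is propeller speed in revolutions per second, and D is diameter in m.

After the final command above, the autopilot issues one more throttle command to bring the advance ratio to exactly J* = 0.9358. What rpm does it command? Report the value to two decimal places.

set_propeller: D = 0.478 m, P = 0.63 m (p = P/D = 1.317992); state ← (V=0, rpm=0)
throttle_to(758): rpm ← 758
adjust_throttle(-75): rpm ← 758 -75 = 683
adjust_throttle(+983): rpm ← 683 +983 = 1666
adjust_throttle(+1343): rpm ← 1666 +1343 = 3009
set_airspeed(63.75): V ← 63.75 m/s
throttle_to(8326): rpm ← 8326
adjust_airspeed(+1.95): V ← 63.75 +1.95 = 65.7 m/s
final state: V = 65.7 m/s, rpm = 8326 → n = rpm/60 = 138.766667 rev/s
target J* = 0.9358; solve J* = V/(n·D) for n: n = V/(J*·D) = 65.7/(0.9358 × 0.478) = 146.877216 rev/s
rpm = 60·n = 8812.632961

rpm = 8812.63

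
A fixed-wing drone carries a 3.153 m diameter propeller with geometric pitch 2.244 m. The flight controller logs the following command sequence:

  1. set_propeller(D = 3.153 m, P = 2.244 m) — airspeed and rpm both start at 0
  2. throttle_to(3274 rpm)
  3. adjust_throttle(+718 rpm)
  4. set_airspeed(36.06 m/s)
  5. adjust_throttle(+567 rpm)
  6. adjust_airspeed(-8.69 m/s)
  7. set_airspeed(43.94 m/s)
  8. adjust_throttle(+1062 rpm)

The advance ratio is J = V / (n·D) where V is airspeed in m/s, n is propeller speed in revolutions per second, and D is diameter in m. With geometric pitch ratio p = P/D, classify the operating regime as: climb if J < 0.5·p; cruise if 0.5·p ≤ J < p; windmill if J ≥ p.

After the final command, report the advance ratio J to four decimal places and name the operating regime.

J = 0.1488, regime = climb

set_propeller: D = 3.153 m, P = 2.244 m (p = P/D = 0.711703); state ← (V=0, rpm=0)
throttle_to(3274): rpm ← 3274
adjust_throttle(+718): rpm ← 3274 +718 = 3992
set_airspeed(36.06): V ← 36.06 m/s
adjust_throttle(+567): rpm ← 3992 +567 = 4559
adjust_airspeed(-8.69): V ← 36.06 -8.69 = 27.37 m/s
set_airspeed(43.94): V ← 43.94 m/s
adjust_throttle(+1062): rpm ← 4559 +1062 = 5621
final state: V = 43.94 m/s, rpm = 5621 → n = rpm/60 = 93.683333 rev/s
J = V / (n·D) = 43.94 / (93.683333 × 3.153) = 0.148756
regime bands: climb J<0.3559 | cruise [0.3559, 0.7117) | windmill J≥0.7117
J = 0.1488 → climb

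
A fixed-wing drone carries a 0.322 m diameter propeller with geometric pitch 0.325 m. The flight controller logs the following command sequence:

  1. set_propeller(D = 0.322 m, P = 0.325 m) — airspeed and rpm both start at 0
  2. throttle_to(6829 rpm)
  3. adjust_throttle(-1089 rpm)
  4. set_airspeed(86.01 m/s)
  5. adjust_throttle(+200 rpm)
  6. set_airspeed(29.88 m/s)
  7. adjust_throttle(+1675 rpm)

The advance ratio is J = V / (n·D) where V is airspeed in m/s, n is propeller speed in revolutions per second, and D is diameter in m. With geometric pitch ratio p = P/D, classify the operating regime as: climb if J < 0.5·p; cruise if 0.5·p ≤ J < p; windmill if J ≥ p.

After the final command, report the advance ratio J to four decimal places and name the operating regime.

J = 0.7311, regime = cruise

set_propeller: D = 0.322 m, P = 0.325 m (p = P/D = 1.009317); state ← (V=0, rpm=0)
throttle_to(6829): rpm ← 6829
adjust_throttle(-1089): rpm ← 6829 -1089 = 5740
set_airspeed(86.01): V ← 86.01 m/s
adjust_throttle(+200): rpm ← 5740 +200 = 5940
set_airspeed(29.88): V ← 29.88 m/s
adjust_throttle(+1675): rpm ← 5940 +1675 = 7615
final state: V = 29.88 m/s, rpm = 7615 → n = rpm/60 = 126.916667 rev/s
J = V / (n·D) = 29.88 / (126.916667 × 0.322) = 0.731149
regime bands: climb J<0.5047 | cruise [0.5047, 1.0093) | windmill J≥1.0093
J = 0.7311 → cruise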